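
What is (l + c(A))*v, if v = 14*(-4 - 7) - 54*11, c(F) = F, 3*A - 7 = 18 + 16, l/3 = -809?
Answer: 5415520/3 ≈ 1.8052e+6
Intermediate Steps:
l = -2427 (l = 3*(-809) = -2427)
A = 41/3 (A = 7/3 + (18 + 16)/3 = 7/3 + (⅓)*34 = 7/3 + 34/3 = 41/3 ≈ 13.667)
v = -748 (v = 14*(-11) - 1*594 = -154 - 594 = -748)
(l + c(A))*v = (-2427 + 41/3)*(-748) = -7240/3*(-748) = 5415520/3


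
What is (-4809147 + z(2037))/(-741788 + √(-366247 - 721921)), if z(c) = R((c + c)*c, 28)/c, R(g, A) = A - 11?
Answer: 908340956981317/140107539956643 + 4898116211*I*√272042/280215079913286 ≈ 6.4832 + 0.0091171*I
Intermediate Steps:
R(g, A) = -11 + A
z(c) = 17/c (z(c) = (-11 + 28)/c = 17/c)
(-4809147 + z(2037))/(-741788 + √(-366247 - 721921)) = (-4809147 + 17/2037)/(-741788 + √(-366247 - 721921)) = (-4809147 + 17*(1/2037))/(-741788 + √(-1088168)) = (-4809147 + 17/2037)/(-741788 + 2*I*√272042) = -9796232422/(2037*(-741788 + 2*I*√272042))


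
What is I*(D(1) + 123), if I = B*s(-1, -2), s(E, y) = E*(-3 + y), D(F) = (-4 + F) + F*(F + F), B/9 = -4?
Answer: -21960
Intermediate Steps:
B = -36 (B = 9*(-4) = -36)
D(F) = -4 + F + 2*F² (D(F) = (-4 + F) + F*(2*F) = (-4 + F) + 2*F² = -4 + F + 2*F²)
I = -180 (I = -(-36)*(-3 - 2) = -(-36)*(-5) = -36*5 = -180)
I*(D(1) + 123) = -180*((-4 + 1 + 2*1²) + 123) = -180*((-4 + 1 + 2*1) + 123) = -180*((-4 + 1 + 2) + 123) = -180*(-1 + 123) = -180*122 = -21960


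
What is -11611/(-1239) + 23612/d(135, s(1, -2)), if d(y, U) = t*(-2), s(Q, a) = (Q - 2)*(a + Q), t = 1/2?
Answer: -29243657/1239 ≈ -23603.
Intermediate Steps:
t = ½ ≈ 0.50000
s(Q, a) = (-2 + Q)*(Q + a)
d(y, U) = -1 (d(y, U) = (½)*(-2) = -1)
-11611/(-1239) + 23612/d(135, s(1, -2)) = -11611/(-1239) + 23612/(-1) = -11611*(-1/1239) + 23612*(-1) = 11611/1239 - 23612 = -29243657/1239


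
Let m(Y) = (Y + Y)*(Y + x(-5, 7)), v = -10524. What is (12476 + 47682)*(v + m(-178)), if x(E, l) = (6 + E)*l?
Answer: 3029075616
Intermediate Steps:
x(E, l) = l*(6 + E)
m(Y) = 2*Y*(7 + Y) (m(Y) = (Y + Y)*(Y + 7*(6 - 5)) = (2*Y)*(Y + 7*1) = (2*Y)*(Y + 7) = (2*Y)*(7 + Y) = 2*Y*(7 + Y))
(12476 + 47682)*(v + m(-178)) = (12476 + 47682)*(-10524 + 2*(-178)*(7 - 178)) = 60158*(-10524 + 2*(-178)*(-171)) = 60158*(-10524 + 60876) = 60158*50352 = 3029075616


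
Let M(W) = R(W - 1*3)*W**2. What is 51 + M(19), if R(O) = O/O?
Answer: 412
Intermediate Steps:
R(O) = 1
M(W) = W**2 (M(W) = 1*W**2 = W**2)
51 + M(19) = 51 + 19**2 = 51 + 361 = 412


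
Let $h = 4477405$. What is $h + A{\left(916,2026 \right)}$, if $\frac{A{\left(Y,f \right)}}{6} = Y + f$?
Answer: $4495057$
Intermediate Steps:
$A{\left(Y,f \right)} = 6 Y + 6 f$ ($A{\left(Y,f \right)} = 6 \left(Y + f\right) = 6 Y + 6 f$)
$h + A{\left(916,2026 \right)} = 4477405 + \left(6 \cdot 916 + 6 \cdot 2026\right) = 4477405 + \left(5496 + 12156\right) = 4477405 + 17652 = 4495057$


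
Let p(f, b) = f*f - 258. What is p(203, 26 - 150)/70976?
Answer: 40951/70976 ≈ 0.57697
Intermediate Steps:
p(f, b) = -258 + f**2 (p(f, b) = f**2 - 258 = -258 + f**2)
p(203, 26 - 150)/70976 = (-258 + 203**2)/70976 = (-258 + 41209)*(1/70976) = 40951*(1/70976) = 40951/70976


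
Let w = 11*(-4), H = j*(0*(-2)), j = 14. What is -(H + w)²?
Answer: -1936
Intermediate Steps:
H = 0 (H = 14*(0*(-2)) = 14*0 = 0)
w = -44
-(H + w)² = -(0 - 44)² = -1*(-44)² = -1*1936 = -1936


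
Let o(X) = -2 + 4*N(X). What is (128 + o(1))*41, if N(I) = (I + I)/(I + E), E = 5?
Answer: 15662/3 ≈ 5220.7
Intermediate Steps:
N(I) = 2*I/(5 + I) (N(I) = (I + I)/(I + 5) = (2*I)/(5 + I) = 2*I/(5 + I))
o(X) = -2 + 8*X/(5 + X) (o(X) = -2 + 4*(2*X/(5 + X)) = -2 + 8*X/(5 + X))
(128 + o(1))*41 = (128 + 2*(-5 + 3*1)/(5 + 1))*41 = (128 + 2*(-5 + 3)/6)*41 = (128 + 2*(⅙)*(-2))*41 = (128 - ⅔)*41 = (382/3)*41 = 15662/3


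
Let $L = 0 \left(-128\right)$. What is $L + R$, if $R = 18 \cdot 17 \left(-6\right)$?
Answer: $-1836$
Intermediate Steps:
$L = 0$
$R = -1836$ ($R = 306 \left(-6\right) = -1836$)
$L + R = 0 - 1836 = -1836$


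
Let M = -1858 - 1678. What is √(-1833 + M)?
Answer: I*√5369 ≈ 73.273*I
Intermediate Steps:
M = -3536
√(-1833 + M) = √(-1833 - 3536) = √(-5369) = I*√5369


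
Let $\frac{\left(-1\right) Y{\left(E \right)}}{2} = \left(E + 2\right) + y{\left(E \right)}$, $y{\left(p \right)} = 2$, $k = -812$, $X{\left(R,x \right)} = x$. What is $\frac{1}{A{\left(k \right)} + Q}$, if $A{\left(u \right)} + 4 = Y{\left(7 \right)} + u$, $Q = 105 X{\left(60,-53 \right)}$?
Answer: $- \frac{1}{6403} \approx -0.00015618$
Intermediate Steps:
$Y{\left(E \right)} = -8 - 2 E$ ($Y{\left(E \right)} = - 2 \left(\left(E + 2\right) + 2\right) = - 2 \left(\left(2 + E\right) + 2\right) = - 2 \left(4 + E\right) = -8 - 2 E$)
$Q = -5565$ ($Q = 105 \left(-53\right) = -5565$)
$A{\left(u \right)} = -26 + u$ ($A{\left(u \right)} = -4 + \left(\left(-8 - 14\right) + u\right) = -4 + \left(-22 + u\right) = -26 + u$)
$\frac{1}{A{\left(k \right)} + Q} = \frac{1}{\left(-26 - 812\right) - 5565} = \frac{1}{-838 - 5565} = \frac{1}{-6403} = - \frac{1}{6403}$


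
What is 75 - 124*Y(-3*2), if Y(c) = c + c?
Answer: 1563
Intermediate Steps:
Y(c) = 2*c
75 - 124*Y(-3*2) = 75 - 248*(-3*2) = 75 - 248*(-6) = 75 - 124*(-12) = 75 + 1488 = 1563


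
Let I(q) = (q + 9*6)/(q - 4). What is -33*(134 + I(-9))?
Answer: -56001/13 ≈ -4307.8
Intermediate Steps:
I(q) = (54 + q)/(-4 + q) (I(q) = (q + 54)/(-4 + q) = (54 + q)/(-4 + q))
-33*(134 + I(-9)) = -33*(134 + (54 - 9)/(-4 - 9)) = -33*(134 + 45/(-13)) = -33*(134 - 1/13*45) = -33*(134 - 45/13) = -33*1697/13 = -56001/13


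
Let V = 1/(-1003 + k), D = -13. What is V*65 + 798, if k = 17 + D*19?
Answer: 983869/1233 ≈ 797.95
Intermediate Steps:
k = -230 (k = 17 - 13*19 = 17 - 247 = -230)
V = -1/1233 (V = 1/(-1003 - 230) = 1/(-1233) = -1/1233 ≈ -0.00081103)
V*65 + 798 = -1/1233*65 + 798 = -65/1233 + 798 = 983869/1233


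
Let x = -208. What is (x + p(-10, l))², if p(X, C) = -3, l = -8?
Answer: 44521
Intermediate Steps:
(x + p(-10, l))² = (-208 - 3)² = (-211)² = 44521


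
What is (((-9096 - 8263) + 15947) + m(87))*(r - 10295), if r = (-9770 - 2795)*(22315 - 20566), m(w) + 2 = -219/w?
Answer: 903182611920/29 ≈ 3.1144e+10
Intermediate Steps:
m(w) = -2 - 219/w
r = -21976185 (r = -12565*1749 = -21976185)
(((-9096 - 8263) + 15947) + m(87))*(r - 10295) = (((-9096 - 8263) + 15947) + (-2 - 219/87))*(-21976185 - 10295) = ((-17359 + 15947) + (-2 - 219*1/87))*(-21986480) = (-1412 + (-2 - 73/29))*(-21986480) = (-1412 - 131/29)*(-21986480) = -41079/29*(-21986480) = 903182611920/29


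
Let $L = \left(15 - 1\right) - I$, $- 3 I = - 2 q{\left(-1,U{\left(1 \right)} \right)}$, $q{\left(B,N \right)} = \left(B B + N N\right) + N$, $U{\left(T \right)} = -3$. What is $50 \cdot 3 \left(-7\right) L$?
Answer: $-9800$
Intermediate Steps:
$q{\left(B,N \right)} = N + B^{2} + N^{2}$ ($q{\left(B,N \right)} = \left(B^{2} + N^{2}\right) + N = N + B^{2} + N^{2}$)
$I = \frac{14}{3}$ ($I = - \frac{\left(-2\right) \left(-3 + \left(-1\right)^{2} + \left(-3\right)^{2}\right)}{3} = - \frac{\left(-2\right) \left(-3 + 1 + 9\right)}{3} = - \frac{\left(-2\right) 7}{3} = \left(- \frac{1}{3}\right) \left(-14\right) = \frac{14}{3} \approx 4.6667$)
$L = \frac{28}{3}$ ($L = \left(15 - 1\right) - \frac{14}{3} = 14 - \frac{14}{3} = \frac{28}{3} \approx 9.3333$)
$50 \cdot 3 \left(-7\right) L = 50 \cdot 3 \left(-7\right) \frac{28}{3} = 50 \left(-21\right) \frac{28}{3} = \left(-1050\right) \frac{28}{3} = -9800$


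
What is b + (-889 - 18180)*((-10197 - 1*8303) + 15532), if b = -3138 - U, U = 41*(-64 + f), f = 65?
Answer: 56593613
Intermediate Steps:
U = 41 (U = 41*(-64 + 65) = 41*1 = 41)
b = -3179 (b = -3138 - 1*41 = -3138 - 41 = -3179)
b + (-889 - 18180)*((-10197 - 1*8303) + 15532) = -3179 + (-889 - 18180)*((-10197 - 1*8303) + 15532) = -3179 - 19069*((-10197 - 8303) + 15532) = -3179 - 19069*(-18500 + 15532) = -3179 - 19069*(-2968) = -3179 + 56596792 = 56593613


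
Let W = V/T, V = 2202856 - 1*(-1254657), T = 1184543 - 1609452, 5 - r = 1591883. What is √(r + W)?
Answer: I*√287411314297433035/424909 ≈ 1261.7*I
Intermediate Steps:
r = -1591878 (r = 5 - 1*1591883 = 5 - 1591883 = -1591878)
T = -424909
V = 3457513 (V = 2202856 + 1254657 = 3457513)
W = -3457513/424909 (W = 3457513/(-424909) = 3457513*(-1/424909) = -3457513/424909 ≈ -8.1371)
√(r + W) = √(-1591878 - 3457513/424909) = √(-676406746615/424909) = I*√287411314297433035/424909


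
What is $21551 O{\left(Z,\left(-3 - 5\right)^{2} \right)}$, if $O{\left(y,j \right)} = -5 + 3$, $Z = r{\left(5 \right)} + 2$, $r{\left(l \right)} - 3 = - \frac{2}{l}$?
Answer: $-43102$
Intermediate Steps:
$r{\left(l \right)} = 3 - \frac{2}{l}$
$Z = \frac{23}{5}$ ($Z = \left(3 - \frac{2}{5}\right) + 2 = \frac{13}{5} + 2 = \frac{23}{5} \approx 4.6$)
$O{\left(y,j \right)} = -2$
$21551 O{\left(Z,\left(-3 - 5\right)^{2} \right)} = 21551 \left(-2\right) = -43102$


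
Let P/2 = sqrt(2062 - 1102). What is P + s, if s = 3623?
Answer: 3623 + 16*sqrt(15) ≈ 3685.0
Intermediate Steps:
P = 16*sqrt(15) (P = 2*sqrt(2062 - 1102) = 2*sqrt(960) = 2*(8*sqrt(15)) = 16*sqrt(15) ≈ 61.968)
P + s = 16*sqrt(15) + 3623 = 3623 + 16*sqrt(15)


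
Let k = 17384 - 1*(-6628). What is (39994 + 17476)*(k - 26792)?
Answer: -159766600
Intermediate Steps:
k = 24012 (k = 17384 + 6628 = 24012)
(39994 + 17476)*(k - 26792) = (39994 + 17476)*(24012 - 26792) = 57470*(-2780) = -159766600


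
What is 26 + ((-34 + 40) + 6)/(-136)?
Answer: 881/34 ≈ 25.912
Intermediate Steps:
26 + ((-34 + 40) + 6)/(-136) = 26 - (6 + 6)/136 = 26 - 1/136*12 = 26 - 3/34 = 881/34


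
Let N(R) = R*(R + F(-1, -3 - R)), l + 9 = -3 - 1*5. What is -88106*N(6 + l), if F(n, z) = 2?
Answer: -8722494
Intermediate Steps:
l = -17 (l = -9 + (-3 - 1*5) = -9 + (-3 - 5) = -9 - 8 = -17)
N(R) = R*(2 + R) (N(R) = R*(R + 2) = R*(2 + R))
-88106*N(6 + l) = -88106*(6 - 17)*(2 + (6 - 17)) = -(-969166)*(2 - 11) = -(-969166)*(-9) = -88106*99 = -8722494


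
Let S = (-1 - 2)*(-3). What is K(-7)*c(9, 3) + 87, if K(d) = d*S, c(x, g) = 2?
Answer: -39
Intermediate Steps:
S = 9 (S = -3*(-3) = 9)
K(d) = 9*d (K(d) = d*9 = 9*d)
K(-7)*c(9, 3) + 87 = (9*(-7))*2 + 87 = -63*2 + 87 = -126 + 87 = -39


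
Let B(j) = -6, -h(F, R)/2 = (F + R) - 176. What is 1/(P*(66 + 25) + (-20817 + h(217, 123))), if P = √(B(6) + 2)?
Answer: -21145/447144149 - 182*I/447144149 ≈ -4.7289e-5 - 4.0703e-7*I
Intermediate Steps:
h(F, R) = 352 - 2*F - 2*R (h(F, R) = -2*((F + R) - 176) = -2*(-176 + F + R) = 352 - 2*F - 2*R)
P = 2*I (P = √(-6 + 2) = √(-4) = 2*I ≈ 2.0*I)
1/(P*(66 + 25) + (-20817 + h(217, 123))) = 1/((2*I)*(66 + 25) + (-20817 + (352 - 2*217 - 2*123))) = 1/((2*I)*91 + (-20817 + (352 - 434 - 246))) = 1/(182*I + (-20817 - 328)) = 1/(182*I - 21145) = 1/(-21145 + 182*I) = (-21145 - 182*I)/447144149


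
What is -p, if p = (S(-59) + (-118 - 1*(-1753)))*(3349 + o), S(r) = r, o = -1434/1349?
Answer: -7117794392/1349 ≈ -5.2764e+6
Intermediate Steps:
o = -1434/1349 (o = -1434*1/1349 = -1434/1349 ≈ -1.0630)
p = 7117794392/1349 (p = (-59 + (-118 - 1*(-1753)))*(3349 - 1434/1349) = (-59 + (-118 + 1753))*(4516367/1349) = (-59 + 1635)*(4516367/1349) = 1576*(4516367/1349) = 7117794392/1349 ≈ 5.2764e+6)
-p = -1*7117794392/1349 = -7117794392/1349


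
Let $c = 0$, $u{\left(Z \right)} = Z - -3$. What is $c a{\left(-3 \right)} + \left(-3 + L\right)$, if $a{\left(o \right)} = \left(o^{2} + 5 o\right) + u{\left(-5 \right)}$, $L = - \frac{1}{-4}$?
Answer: $- \frac{11}{4} \approx -2.75$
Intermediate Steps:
$u{\left(Z \right)} = 3 + Z$ ($u{\left(Z \right)} = Z + 3 = 3 + Z$)
$L = \frac{1}{4}$ ($L = \left(-1\right) \left(- \frac{1}{4}\right) = \frac{1}{4} \approx 0.25$)
$a{\left(o \right)} = -2 + o^{2} + 5 o$ ($a{\left(o \right)} = \left(o^{2} + 5 o\right) + \left(3 - 5\right) = \left(o^{2} + 5 o\right) - 2 = -2 + o^{2} + 5 o$)
$c a{\left(-3 \right)} + \left(-3 + L\right) = 0 \left(-2 + \left(-3\right)^{2} + 5 \left(-3\right)\right) + \left(-3 + \frac{1}{4}\right) = 0 \left(-2 + 9 - 15\right) - \frac{11}{4} = 0 \left(-8\right) - \frac{11}{4} = 0 - \frac{11}{4} = - \frac{11}{4}$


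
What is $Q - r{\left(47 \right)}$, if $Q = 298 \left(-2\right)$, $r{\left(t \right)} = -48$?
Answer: $-548$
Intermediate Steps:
$Q = -596$
$Q - r{\left(47 \right)} = -596 - -48 = -596 + 48 = -548$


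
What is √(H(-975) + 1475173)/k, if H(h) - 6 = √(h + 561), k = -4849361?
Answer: -√(1475179 + 3*I*√46)/4849361 ≈ -0.00025046 - 1.7273e-9*I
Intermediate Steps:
H(h) = 6 + √(561 + h) (H(h) = 6 + √(h + 561) = 6 + √(561 + h))
√(H(-975) + 1475173)/k = √((6 + √(561 - 975)) + 1475173)/(-4849361) = √((6 + √(-414)) + 1475173)*(-1/4849361) = √((6 + 3*I*√46) + 1475173)*(-1/4849361) = √(1475179 + 3*I*√46)*(-1/4849361) = -√(1475179 + 3*I*√46)/4849361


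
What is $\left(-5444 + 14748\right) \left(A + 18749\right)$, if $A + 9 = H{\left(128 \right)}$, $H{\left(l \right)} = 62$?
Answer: $174933808$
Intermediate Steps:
$A = 53$ ($A = -9 + 62 = 53$)
$\left(-5444 + 14748\right) \left(A + 18749\right) = \left(-5444 + 14748\right) \left(53 + 18749\right) = 9304 \cdot 18802 = 174933808$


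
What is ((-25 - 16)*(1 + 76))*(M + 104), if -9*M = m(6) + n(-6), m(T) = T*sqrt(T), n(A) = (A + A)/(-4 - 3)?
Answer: -983180/3 + 6314*sqrt(6)/3 ≈ -3.2257e+5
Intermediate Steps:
n(A) = -2*A/7 (n(A) = (2*A)/(-7) = (2*A)*(-1/7) = -2*A/7)
m(T) = T**(3/2)
M = -4/21 - 2*sqrt(6)/3 (M = -(6**(3/2) - 2/7*(-6))/9 = -(6*sqrt(6) + 12/7)/9 = -(12/7 + 6*sqrt(6))/9 = -4/21 - 2*sqrt(6)/3 ≈ -1.8235)
((-25 - 16)*(1 + 76))*(M + 104) = ((-25 - 16)*(1 + 76))*((-4/21 - 2*sqrt(6)/3) + 104) = (-41*77)*(2180/21 - 2*sqrt(6)/3) = -3157*(2180/21 - 2*sqrt(6)/3) = -983180/3 + 6314*sqrt(6)/3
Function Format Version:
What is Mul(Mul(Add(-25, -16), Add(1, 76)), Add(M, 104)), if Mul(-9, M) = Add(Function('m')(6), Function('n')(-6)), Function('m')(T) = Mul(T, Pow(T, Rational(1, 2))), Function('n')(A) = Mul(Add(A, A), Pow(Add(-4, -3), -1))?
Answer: Add(Rational(-983180, 3), Mul(Rational(6314, 3), Pow(6, Rational(1, 2)))) ≈ -3.2257e+5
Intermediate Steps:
Function('n')(A) = Mul(Rational(-2, 7), A) (Function('n')(A) = Mul(Mul(2, A), Pow(-7, -1)) = Mul(Mul(2, A), Rational(-1, 7)) = Mul(Rational(-2, 7), A))
Function('m')(T) = Pow(T, Rational(3, 2))
M = Add(Rational(-4, 21), Mul(Rational(-2, 3), Pow(6, Rational(1, 2)))) (M = Mul(Rational(-1, 9), Add(Pow(6, Rational(3, 2)), Mul(Rational(-2, 7), -6))) = Mul(Rational(-1, 9), Add(Mul(6, Pow(6, Rational(1, 2))), Rational(12, 7))) = Mul(Rational(-1, 9), Add(Rational(12, 7), Mul(6, Pow(6, Rational(1, 2))))) = Add(Rational(-4, 21), Mul(Rational(-2, 3), Pow(6, Rational(1, 2)))) ≈ -1.8235)
Mul(Mul(Add(-25, -16), Add(1, 76)), Add(M, 104)) = Mul(Mul(Add(-25, -16), Add(1, 76)), Add(Add(Rational(-4, 21), Mul(Rational(-2, 3), Pow(6, Rational(1, 2)))), 104)) = Mul(Mul(-41, 77), Add(Rational(2180, 21), Mul(Rational(-2, 3), Pow(6, Rational(1, 2))))) = Mul(-3157, Add(Rational(2180, 21), Mul(Rational(-2, 3), Pow(6, Rational(1, 2))))) = Add(Rational(-983180, 3), Mul(Rational(6314, 3), Pow(6, Rational(1, 2))))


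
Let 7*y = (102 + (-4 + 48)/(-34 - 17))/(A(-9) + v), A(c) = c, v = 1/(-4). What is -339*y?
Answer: 2331416/4403 ≈ 529.51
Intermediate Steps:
v = -¼ ≈ -0.25000
y = -20632/13209 (y = ((102 + (-4 + 48)/(-34 - 17))/(-9 - ¼))/7 = ((102 + 44/(-51))/(-37/4))/7 = ((102 + 44*(-1/51))*(-4/37))/7 = ((102 - 44/51)*(-4/37))/7 = ((5158/51)*(-4/37))/7 = (⅐)*(-20632/1887) = -20632/13209 ≈ -1.5620)
-339*y = -339*(-20632/13209) = 2331416/4403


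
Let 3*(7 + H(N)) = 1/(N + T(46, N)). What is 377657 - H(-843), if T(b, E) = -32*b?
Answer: 2622876481/6945 ≈ 3.7766e+5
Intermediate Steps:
H(N) = -7 + 1/(3*(-1472 + N)) (H(N) = -7 + 1/(3*(N - 32*46)) = -7 + 1/(3*(N - 1472)) = -7 + 1/(3*(-1472 + N)))
377657 - H(-843) = 377657 - (30913 - 21*(-843))/(3*(-1472 - 843)) = 377657 - (30913 + 17703)/(3*(-2315)) = 377657 - (-1)*48616/(3*2315) = 377657 - 1*(-48616/6945) = 377657 + 48616/6945 = 2622876481/6945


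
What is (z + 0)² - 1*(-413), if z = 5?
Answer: 438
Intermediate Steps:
(z + 0)² - 1*(-413) = (5 + 0)² - 1*(-413) = 5² + 413 = 25 + 413 = 438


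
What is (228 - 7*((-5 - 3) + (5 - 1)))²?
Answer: 65536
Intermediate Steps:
(228 - 7*((-5 - 3) + (5 - 1)))² = (228 - 7*(-8 + 4))² = (228 - 7*(-4))² = (228 + 28)² = 256² = 65536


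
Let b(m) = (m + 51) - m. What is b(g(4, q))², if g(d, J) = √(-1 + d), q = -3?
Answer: 2601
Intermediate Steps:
b(m) = 51 (b(m) = (51 + m) - m = 51)
b(g(4, q))² = 51² = 2601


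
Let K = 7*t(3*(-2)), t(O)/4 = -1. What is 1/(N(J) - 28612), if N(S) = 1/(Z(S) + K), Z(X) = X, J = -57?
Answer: -85/2432021 ≈ -3.4950e-5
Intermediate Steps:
t(O) = -4 (t(O) = 4*(-1) = -4)
K = -28 (K = 7*(-4) = -28)
N(S) = 1/(-28 + S) (N(S) = 1/(S - 28) = 1/(-28 + S))
1/(N(J) - 28612) = 1/(1/(-28 - 57) - 28612) = 1/(1/(-85) - 28612) = 1/(-1/85 - 28612) = 1/(-2432021/85) = -85/2432021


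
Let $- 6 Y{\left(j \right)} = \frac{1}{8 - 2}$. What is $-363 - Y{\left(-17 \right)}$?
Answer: $- \frac{13067}{36} \approx -362.97$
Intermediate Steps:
$Y{\left(j \right)} = - \frac{1}{36}$ ($Y{\left(j \right)} = - \frac{1}{6 \left(8 - 2\right)} = - \frac{1}{6 \cdot 6} = \left(- \frac{1}{6}\right) \frac{1}{6} = - \frac{1}{36}$)
$-363 - Y{\left(-17 \right)} = -363 - - \frac{1}{36} = -363 + \frac{1}{36} = - \frac{13067}{36}$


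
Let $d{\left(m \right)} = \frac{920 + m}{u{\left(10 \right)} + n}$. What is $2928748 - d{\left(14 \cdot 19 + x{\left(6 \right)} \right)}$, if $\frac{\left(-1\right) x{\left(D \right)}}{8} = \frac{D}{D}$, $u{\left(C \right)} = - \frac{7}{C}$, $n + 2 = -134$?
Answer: $\frac{4003610296}{1367} \approx 2.9288 \cdot 10^{6}$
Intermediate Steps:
$n = -136$ ($n = -2 - 134 = -136$)
$x{\left(D \right)} = -8$ ($x{\left(D \right)} = - 8 \frac{D}{D} = \left(-8\right) 1 = -8$)
$d{\left(m \right)} = - \frac{9200}{1367} - \frac{10 m}{1367}$ ($d{\left(m \right)} = \frac{920 + m}{- \frac{7}{10} - 136} = \frac{920 + m}{- \frac{1367}{10}} = \left(920 + m\right) \left(- \frac{10}{1367}\right) = - \frac{9200}{1367} - \frac{10 m}{1367}$)
$2928748 - d{\left(14 \cdot 19 + x{\left(6 \right)} \right)} = 2928748 - \left(- \frac{9200}{1367} - \frac{10 \left(14 \cdot 19 - 8\right)}{1367}\right) = 2928748 - \left(- \frac{9200}{1367} - \frac{10 \left(266 - 8\right)}{1367}\right) = 2928748 - \left(- \frac{9200}{1367} - \frac{2580}{1367}\right) = 2928748 - - \frac{11780}{1367} = 2928748 + \frac{11780}{1367} = \frac{4003610296}{1367}$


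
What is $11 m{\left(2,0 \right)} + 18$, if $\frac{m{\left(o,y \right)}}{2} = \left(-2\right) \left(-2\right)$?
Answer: $106$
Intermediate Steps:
$m{\left(o,y \right)} = 8$ ($m{\left(o,y \right)} = 2 \left(\left(-2\right) \left(-2\right)\right) = 2 \cdot 4 = 8$)
$11 m{\left(2,0 \right)} + 18 = 11 \cdot 8 + 18 = 88 + 18 = 106$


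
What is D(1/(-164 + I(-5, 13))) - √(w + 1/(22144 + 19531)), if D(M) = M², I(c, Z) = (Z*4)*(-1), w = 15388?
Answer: 1/46656 - 9*√13198007407/8335 ≈ -124.05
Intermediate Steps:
I(c, Z) = -4*Z (I(c, Z) = (4*Z)*(-1) = -4*Z)
D(1/(-164 + I(-5, 13))) - √(w + 1/(22144 + 19531)) = (1/(-164 - 4*13))² - √(15388 + 1/(22144 + 19531)) = (1/(-164 - 52))² - √(15388 + 1/41675) = (1/(-216))² - √(15388 + 1/41675) = (-1/216)² - √(641294901/41675) = 1/46656 - 9*√13198007407/8335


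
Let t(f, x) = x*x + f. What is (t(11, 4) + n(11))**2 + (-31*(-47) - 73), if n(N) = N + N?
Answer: 3785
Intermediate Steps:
t(f, x) = f + x**2 (t(f, x) = x**2 + f = f + x**2)
n(N) = 2*N
(t(11, 4) + n(11))**2 + (-31*(-47) - 73) = ((11 + 4**2) + 2*11)**2 + (-31*(-47) - 73) = ((11 + 16) + 22)**2 + (1457 - 73) = (27 + 22)**2 + 1384 = 49**2 + 1384 = 2401 + 1384 = 3785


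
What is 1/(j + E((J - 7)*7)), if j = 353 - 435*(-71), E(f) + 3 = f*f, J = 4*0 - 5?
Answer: 1/38291 ≈ 2.6116e-5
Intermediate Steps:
J = -5 (J = 0 - 5 = -5)
E(f) = -3 + f² (E(f) = -3 + f*f = -3 + f²)
j = 31238 (j = 353 + 30885 = 31238)
1/(j + E((J - 7)*7)) = 1/(31238 + (-3 + ((-5 - 7)*7)²)) = 1/(31238 + (-3 + (-12*7)²)) = 1/(31238 + (-3 + (-84)²)) = 1/(31238 + (-3 + 7056)) = 1/(31238 + 7053) = 1/38291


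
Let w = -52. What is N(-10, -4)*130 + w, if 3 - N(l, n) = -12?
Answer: 1898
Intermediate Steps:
N(l, n) = 15 (N(l, n) = 3 - 1*(-12) = 3 + 12 = 15)
N(-10, -4)*130 + w = 15*130 - 52 = 1950 - 52 = 1898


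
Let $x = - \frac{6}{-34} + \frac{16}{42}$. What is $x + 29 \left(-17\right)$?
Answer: $- \frac{175802}{357} \approx -492.44$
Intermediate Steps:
$x = \frac{199}{357}$ ($x = \left(-6\right) \left(- \frac{1}{34}\right) + 16 \cdot \frac{1}{42} = \frac{3}{17} + \frac{8}{21} = \frac{199}{357} \approx 0.55742$)
$x + 29 \left(-17\right) = \frac{199}{357} + 29 \left(-17\right) = \frac{199}{357} - 493 = - \frac{175802}{357}$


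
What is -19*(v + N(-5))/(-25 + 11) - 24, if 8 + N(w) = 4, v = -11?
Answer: -621/14 ≈ -44.357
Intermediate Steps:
N(w) = -4 (N(w) = -8 + 4 = -4)
-19*(v + N(-5))/(-25 + 11) - 24 = -19*(-11 - 4)/(-25 + 11) - 24 = -(-285)/(-14) - 24 = -(-285)*(-1)/14 - 24 = -19*15/14 - 24 = -285/14 - 24 = -621/14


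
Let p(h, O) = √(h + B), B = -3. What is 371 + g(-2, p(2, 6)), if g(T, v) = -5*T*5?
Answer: 421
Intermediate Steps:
p(h, O) = √(-3 + h) (p(h, O) = √(h - 3) = √(-3 + h))
g(T, v) = -25*T
371 + g(-2, p(2, 6)) = 371 - 25*(-2) = 371 + 50 = 421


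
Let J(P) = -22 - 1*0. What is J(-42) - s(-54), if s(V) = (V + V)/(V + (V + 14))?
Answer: -1088/47 ≈ -23.149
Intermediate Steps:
J(P) = -22 (J(P) = -22 + 0 = -22)
s(V) = 2*V/(14 + 2*V) (s(V) = (2*V)/(V + (14 + V)) = (2*V)/(14 + 2*V) = 2*V/(14 + 2*V))
J(-42) - s(-54) = -22 - (-54)/(7 - 54) = -22 - (-54)/(-47) = -22 - (-54)*(-1)/47 = -22 - 1*54/47 = -22 - 54/47 = -1088/47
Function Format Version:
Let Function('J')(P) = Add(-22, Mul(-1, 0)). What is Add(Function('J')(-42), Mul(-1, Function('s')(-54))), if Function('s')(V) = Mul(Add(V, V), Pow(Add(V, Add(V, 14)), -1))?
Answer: Rational(-1088, 47) ≈ -23.149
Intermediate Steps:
Function('J')(P) = -22 (Function('J')(P) = Add(-22, 0) = -22)
Function('s')(V) = Mul(2, V, Pow(Add(14, Mul(2, V)), -1)) (Function('s')(V) = Mul(Mul(2, V), Pow(Add(V, Add(14, V)), -1)) = Mul(Mul(2, V), Pow(Add(14, Mul(2, V)), -1)) = Mul(2, V, Pow(Add(14, Mul(2, V)), -1)))
Add(Function('J')(-42), Mul(-1, Function('s')(-54))) = Add(-22, Mul(-1, Mul(-54, Pow(Add(7, -54), -1)))) = Add(-22, Mul(-1, Mul(-54, Pow(-47, -1)))) = Add(-22, Mul(-1, Mul(-54, Rational(-1, 47)))) = Add(-22, Mul(-1, Rational(54, 47))) = Add(-22, Rational(-54, 47)) = Rational(-1088, 47)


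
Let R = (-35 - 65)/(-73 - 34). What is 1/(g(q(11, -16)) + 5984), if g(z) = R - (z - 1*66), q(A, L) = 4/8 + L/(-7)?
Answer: 1498/9060127 ≈ 0.00016534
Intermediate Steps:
q(A, L) = ½ - L/7 (q(A, L) = 4*(⅛) + L*(-⅐) = ½ - L/7)
R = 100/107 (R = -100/(-107) = -100*(-1/107) = 100/107 ≈ 0.93458)
g(z) = 7162/107 - z (g(z) = 100/107 - (z - 1*66) = 100/107 - (z - 66) = 100/107 - (-66 + z) = 100/107 + (66 - z) = 7162/107 - z)
1/(g(q(11, -16)) + 5984) = 1/((7162/107 - (½ - ⅐*(-16))) + 5984) = 1/((7162/107 - (½ + 16/7)) + 5984) = 1/((7162/107 - 1*39/14) + 5984) = 1/((7162/107 - 39/14) + 5984) = 1/(96095/1498 + 5984) = 1/(9060127/1498) = 1498/9060127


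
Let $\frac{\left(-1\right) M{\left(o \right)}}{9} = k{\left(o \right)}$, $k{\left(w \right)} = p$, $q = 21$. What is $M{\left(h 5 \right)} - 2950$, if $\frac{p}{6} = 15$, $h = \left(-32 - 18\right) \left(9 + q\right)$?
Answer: $-3760$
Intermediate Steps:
$h = -1500$ ($h = \left(-32 - 18\right) \left(9 + 21\right) = \left(-50\right) 30 = -1500$)
$p = 90$ ($p = 6 \cdot 15 = 90$)
$k{\left(w \right)} = 90$
$M{\left(o \right)} = -810$ ($M{\left(o \right)} = \left(-9\right) 90 = -810$)
$M{\left(h 5 \right)} - 2950 = -810 - 2950 = -3760$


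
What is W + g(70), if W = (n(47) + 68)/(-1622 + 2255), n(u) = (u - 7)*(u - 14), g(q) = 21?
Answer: 14681/633 ≈ 23.193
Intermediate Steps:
n(u) = (-14 + u)*(-7 + u) (n(u) = (-7 + u)*(-14 + u) = (-14 + u)*(-7 + u))
W = 1388/633 (W = ((98 + 47² - 21*47) + 68)/(-1622 + 2255) = ((98 + 2209 - 987) + 68)/633 = (1320 + 68)*(1/633) = 1388*(1/633) = 1388/633 ≈ 2.1927)
W + g(70) = 1388/633 + 21 = 14681/633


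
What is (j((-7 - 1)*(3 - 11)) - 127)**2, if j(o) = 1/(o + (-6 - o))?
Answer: 582169/36 ≈ 16171.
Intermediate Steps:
j(o) = -1/6 (j(o) = 1/(-6) = -1/6)
(j((-7 - 1)*(3 - 11)) - 127)**2 = (-1/6 - 127)**2 = (-763/6)**2 = 582169/36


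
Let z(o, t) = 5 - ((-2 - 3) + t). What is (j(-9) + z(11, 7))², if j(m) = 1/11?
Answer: 1156/121 ≈ 9.5537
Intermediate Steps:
z(o, t) = 10 - t (z(o, t) = 5 - (-5 + t) = 5 + (5 - t) = 10 - t)
j(m) = 1/11
(j(-9) + z(11, 7))² = (1/11 + (10 - 1*7))² = (1/11 + (10 - 7))² = (1/11 + 3)² = (34/11)² = 1156/121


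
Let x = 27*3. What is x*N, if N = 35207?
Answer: 2851767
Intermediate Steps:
x = 81
x*N = 81*35207 = 2851767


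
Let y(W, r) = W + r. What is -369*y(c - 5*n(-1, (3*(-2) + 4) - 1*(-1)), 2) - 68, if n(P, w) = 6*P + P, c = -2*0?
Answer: -13721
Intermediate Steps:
c = 0
n(P, w) = 7*P
-369*y(c - 5*n(-1, (3*(-2) + 4) - 1*(-1)), 2) - 68 = -369*((0 - 35*(-1)) + 2) - 68 = -369*((0 - 5*(-7)) + 2) - 68 = -369*((0 + 35) + 2) - 68 = -369*(35 + 2) - 68 = -369*37 - 68 = -13653 - 68 = -13721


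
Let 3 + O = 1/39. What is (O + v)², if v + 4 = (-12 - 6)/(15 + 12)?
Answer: 88804/1521 ≈ 58.385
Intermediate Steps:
v = -14/3 (v = -4 + (-12 - 6)/(15 + 12) = -4 - 18/27 = -4 - 18*1/27 = -4 - ⅔ = -14/3 ≈ -4.6667)
O = -116/39 (O = -3 + 1/39 = -116/39 ≈ -2.9744)
(O + v)² = (-116/39 - 14/3)² = (-298/39)² = 88804/1521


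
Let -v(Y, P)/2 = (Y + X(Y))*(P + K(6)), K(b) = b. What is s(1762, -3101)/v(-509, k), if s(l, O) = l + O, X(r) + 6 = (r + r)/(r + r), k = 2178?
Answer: -103/172704 ≈ -0.00059640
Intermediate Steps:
X(r) = -5 (X(r) = -6 + (r + r)/(r + r) = -6 + (2*r)/((2*r)) = -6 + (2*r)*(1/(2*r)) = -6 + 1 = -5)
s(l, O) = O + l
v(Y, P) = -2*(-5 + Y)*(6 + P) (v(Y, P) = -2*(Y - 5)*(P + 6) = -2*(-5 + Y)*(6 + P))
s(1762, -3101)/v(-509, k) = (-3101 + 1762)/(60 - 12*(-509) + 10*2178 - 2*2178*(-509)) = -1339/(60 + 6108 + 21780 + 2217204) = -1339/2245152 = -1339*1/2245152 = -103/172704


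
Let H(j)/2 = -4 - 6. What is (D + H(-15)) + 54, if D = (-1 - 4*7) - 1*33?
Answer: -28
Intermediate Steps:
D = -62 (D = (-1 - 28) - 33 = -29 - 33 = -62)
H(j) = -20 (H(j) = 2*(-4 - 6) = 2*(-10) = -20)
(D + H(-15)) + 54 = (-62 - 20) + 54 = -82 + 54 = -28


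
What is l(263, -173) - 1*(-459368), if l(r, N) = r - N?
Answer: 459804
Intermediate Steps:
l(263, -173) - 1*(-459368) = (263 - 1*(-173)) - 1*(-459368) = (263 + 173) + 459368 = 436 + 459368 = 459804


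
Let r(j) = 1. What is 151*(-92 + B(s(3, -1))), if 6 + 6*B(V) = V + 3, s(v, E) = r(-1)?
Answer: -41827/3 ≈ -13942.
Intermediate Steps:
s(v, E) = 1
B(V) = -½ + V/6 (B(V) = -1 + (V + 3)/6 = -1 + (3 + V)/6 = -1 + (½ + V/6) = -½ + V/6)
151*(-92 + B(s(3, -1))) = 151*(-92 + (-½ + (⅙)*1)) = 151*(-92 + (-½ + ⅙)) = 151*(-92 - ⅓) = 151*(-277/3) = -41827/3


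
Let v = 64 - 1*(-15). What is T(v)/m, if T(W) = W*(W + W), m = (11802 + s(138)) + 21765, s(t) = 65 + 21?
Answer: 12482/33653 ≈ 0.37090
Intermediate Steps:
s(t) = 86
v = 79 (v = 64 + 15 = 79)
m = 33653 (m = (11802 + 86) + 21765 = 11888 + 21765 = 33653)
T(W) = 2*W² (T(W) = W*(2*W) = 2*W²)
T(v)/m = (2*79²)/33653 = (2*6241)*(1/33653) = 12482*(1/33653) = 12482/33653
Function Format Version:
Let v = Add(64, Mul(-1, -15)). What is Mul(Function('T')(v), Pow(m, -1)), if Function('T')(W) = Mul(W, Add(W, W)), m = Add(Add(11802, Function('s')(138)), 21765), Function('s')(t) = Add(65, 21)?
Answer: Rational(12482, 33653) ≈ 0.37090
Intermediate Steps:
Function('s')(t) = 86
v = 79 (v = Add(64, 15) = 79)
m = 33653 (m = Add(Add(11802, 86), 21765) = Add(11888, 21765) = 33653)
Function('T')(W) = Mul(2, Pow(W, 2)) (Function('T')(W) = Mul(W, Mul(2, W)) = Mul(2, Pow(W, 2)))
Mul(Function('T')(v), Pow(m, -1)) = Mul(Mul(2, Pow(79, 2)), Pow(33653, -1)) = Mul(Mul(2, 6241), Rational(1, 33653)) = Mul(12482, Rational(1, 33653)) = Rational(12482, 33653)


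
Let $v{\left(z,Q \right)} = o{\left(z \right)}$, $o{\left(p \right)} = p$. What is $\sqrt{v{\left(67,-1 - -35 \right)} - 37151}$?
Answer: $2 i \sqrt{9271} \approx 192.57 i$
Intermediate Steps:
$v{\left(z,Q \right)} = z$
$\sqrt{v{\left(67,-1 - -35 \right)} - 37151} = \sqrt{67 - 37151} = \sqrt{-37084} = 2 i \sqrt{9271}$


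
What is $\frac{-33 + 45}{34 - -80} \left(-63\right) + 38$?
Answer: $\frac{596}{19} \approx 31.368$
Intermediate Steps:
$\frac{-33 + 45}{34 - -80} \left(-63\right) + 38 = \frac{12}{34 + 80} \left(-63\right) + 38 = \frac{12}{114} \left(-63\right) + 38 = 12 \cdot \frac{1}{114} \left(-63\right) + 38 = \frac{2}{19} \left(-63\right) + 38 = - \frac{126}{19} + 38 = \frac{596}{19}$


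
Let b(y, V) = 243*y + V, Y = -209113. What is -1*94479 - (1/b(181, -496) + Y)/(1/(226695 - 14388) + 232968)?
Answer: -203212863298565517111/2150899077616199 ≈ -94478.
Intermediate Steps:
b(y, V) = V + 243*y
-1*94479 - (1/b(181, -496) + Y)/(1/(226695 - 14388) + 232968) = -1*94479 - (1/(-496 + 243*181) - 209113)/(1/(226695 - 14388) + 232968) = -94479 - (1/(-496 + 43983) - 209113)/(1/212307 + 232968) = -94479 - (1/43487 - 209113)/(1/212307 + 232968) = -94479 - (1/43487 - 209113)/49460737177/212307 = -94479 - (-9093697030)*212307/(43487*49460737177) = -94479 - 1*(-1930655535348210/2150899077616199) = -94479 + 1930655535348210/2150899077616199 = -203212863298565517111/2150899077616199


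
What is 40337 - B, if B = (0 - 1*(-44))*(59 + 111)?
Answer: 32857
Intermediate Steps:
B = 7480 (B = (0 + 44)*170 = 44*170 = 7480)
40337 - B = 40337 - 1*7480 = 40337 - 7480 = 32857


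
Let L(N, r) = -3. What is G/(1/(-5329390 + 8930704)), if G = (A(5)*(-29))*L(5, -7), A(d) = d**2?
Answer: 7832857950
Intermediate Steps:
G = 2175 (G = (5**2*(-29))*(-3) = (25*(-29))*(-3) = -725*(-3) = 2175)
G/(1/(-5329390 + 8930704)) = 2175/(1/(-5329390 + 8930704)) = 2175/(1/3601314) = 2175*3601314 = 7832857950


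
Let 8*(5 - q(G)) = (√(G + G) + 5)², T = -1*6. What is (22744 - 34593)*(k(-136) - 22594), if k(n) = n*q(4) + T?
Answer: 269197431 - 4028660*√2 ≈ 2.6350e+8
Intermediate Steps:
T = -6
q(G) = 5 - (5 + √2*√G)²/8 (q(G) = 5 - (√(G + G) + 5)²/8 = 5 - (√(2*G) + 5)²/8 = 5 - (√2*√G + 5)²/8 = 5 - (5 + √2*√G)²/8)
k(n) = -6 + n*(5 - (5 + 2*√2)²/8) (k(n) = n*(5 - (5 + √2*√4)²/8) - 6 = n*(5 - (5 + √2*2)²/8) - 6 = n*(5 - (5 + 2*√2)²/8) - 6 = -6 + n*(5 - (5 + 2*√2)²/8))
(22744 - 34593)*(k(-136) - 22594) = (22744 - 34593)*((-6 + (7/8)*(-136) - 5/2*(-136)*√2) - 22594) = -11849*((-6 - 119 + 340*√2) - 22594) = -11849*((-125 + 340*√2) - 22594) = -11849*(-22719 + 340*√2) = 269197431 - 4028660*√2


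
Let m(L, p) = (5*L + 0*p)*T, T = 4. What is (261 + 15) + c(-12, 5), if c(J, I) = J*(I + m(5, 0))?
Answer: -984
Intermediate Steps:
m(L, p) = 20*L (m(L, p) = (5*L + 0*p)*4 = (5*L + 0)*4 = (5*L)*4 = 20*L)
c(J, I) = J*(100 + I) (c(J, I) = J*(I + 20*5) = J*(I + 100) = J*(100 + I))
(261 + 15) + c(-12, 5) = (261 + 15) - 12*(100 + 5) = 276 - 12*105 = 276 - 1260 = -984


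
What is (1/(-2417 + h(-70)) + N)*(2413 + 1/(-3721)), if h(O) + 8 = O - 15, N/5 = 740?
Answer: 166107264114/18605 ≈ 8.9281e+6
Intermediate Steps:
N = 3700 (N = 5*740 = 3700)
h(O) = -23 + O (h(O) = -8 + (O - 15) = -8 + (-15 + O) = -23 + O)
(1/(-2417 + h(-70)) + N)*(2413 + 1/(-3721)) = (1/(-2417 + (-23 - 70)) + 3700)*(2413 + 1/(-3721)) = (1/(-2417 - 93) + 3700)*(2413 - 1/3721) = (1/(-2510) + 3700)*(8978772/3721) = (-1/2510 + 3700)*(8978772/3721) = (9286999/2510)*(8978772/3721) = 166107264114/18605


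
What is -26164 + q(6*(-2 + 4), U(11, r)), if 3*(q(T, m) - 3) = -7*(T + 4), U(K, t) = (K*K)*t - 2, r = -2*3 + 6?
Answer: -78595/3 ≈ -26198.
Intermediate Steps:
r = 0 (r = -6 + 6 = 0)
U(K, t) = -2 + t*K² (U(K, t) = K²*t - 2 = t*K² - 2 = -2 + t*K²)
q(T, m) = -19/3 - 7*T/3 (q(T, m) = 3 + (-7*(T + 4))/3 = 3 + (-7*(4 + T))/3 = 3 + (-28 - 7*T)/3 = 3 + (-28/3 - 7*T/3) = -19/3 - 7*T/3)
-26164 + q(6*(-2 + 4), U(11, r)) = -26164 + (-19/3 - 14*(-2 + 4)) = -26164 + (-19/3 - 14*2) = -26164 + (-19/3 - 7/3*12) = -26164 + (-19/3 - 28) = -26164 - 103/3 = -78595/3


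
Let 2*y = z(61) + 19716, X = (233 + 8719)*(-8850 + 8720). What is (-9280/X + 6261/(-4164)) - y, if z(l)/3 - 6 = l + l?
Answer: -202952120381/20191236 ≈ -10052.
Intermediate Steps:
z(l) = 18 + 6*l (z(l) = 18 + 3*(l + l) = 18 + 3*(2*l) = 18 + 6*l)
X = -1163760 (X = 8952*(-130) = -1163760)
y = 10050 (y = ((18 + 6*61) + 19716)/2 = ((18 + 366) + 19716)/2 = (384 + 19716)/2 = (½)*20100 = 10050)
(-9280/X + 6261/(-4164)) - y = (-9280/(-1163760) + 6261/(-4164)) - 1*10050 = (-9280*(-1/1163760) + 6261*(-1/4164)) - 10050 = (116/14547 - 2087/1388) - 10050 = -30198581/20191236 - 10050 = -202952120381/20191236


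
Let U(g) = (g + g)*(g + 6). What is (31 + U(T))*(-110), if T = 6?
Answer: -19250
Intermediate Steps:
U(g) = 2*g*(6 + g) (U(g) = (2*g)*(6 + g) = 2*g*(6 + g))
(31 + U(T))*(-110) = (31 + 2*6*(6 + 6))*(-110) = (31 + 2*6*12)*(-110) = (31 + 144)*(-110) = 175*(-110) = -19250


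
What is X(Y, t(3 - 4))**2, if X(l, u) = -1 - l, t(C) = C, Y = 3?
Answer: 16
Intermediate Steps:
X(Y, t(3 - 4))**2 = (-1 - 1*3)**2 = (-1 - 3)**2 = (-4)**2 = 16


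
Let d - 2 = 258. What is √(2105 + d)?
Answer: √2365 ≈ 48.631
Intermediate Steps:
d = 260 (d = 2 + 258 = 260)
√(2105 + d) = √(2105 + 260) = √2365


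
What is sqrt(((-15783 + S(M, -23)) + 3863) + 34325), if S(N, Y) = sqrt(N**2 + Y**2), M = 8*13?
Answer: sqrt(22405 + sqrt(11345)) ≈ 150.04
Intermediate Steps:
M = 104
sqrt(((-15783 + S(M, -23)) + 3863) + 34325) = sqrt(((-15783 + sqrt(104**2 + (-23)**2)) + 3863) + 34325) = sqrt(((-15783 + sqrt(10816 + 529)) + 3863) + 34325) = sqrt(((-15783 + sqrt(11345)) + 3863) + 34325) = sqrt((-11920 + sqrt(11345)) + 34325) = sqrt(22405 + sqrt(11345))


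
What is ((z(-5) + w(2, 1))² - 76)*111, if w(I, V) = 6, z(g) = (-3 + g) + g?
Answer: -2997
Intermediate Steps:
z(g) = -3 + 2*g
((z(-5) + w(2, 1))² - 76)*111 = (((-3 + 2*(-5)) + 6)² - 76)*111 = (((-3 - 10) + 6)² - 76)*111 = ((-13 + 6)² - 76)*111 = ((-7)² - 76)*111 = (49 - 76)*111 = -27*111 = -2997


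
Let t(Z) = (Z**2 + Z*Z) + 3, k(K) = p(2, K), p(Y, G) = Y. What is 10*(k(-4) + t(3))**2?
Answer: 5290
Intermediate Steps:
k(K) = 2
t(Z) = 3 + 2*Z**2 (t(Z) = (Z**2 + Z**2) + 3 = 2*Z**2 + 3 = 3 + 2*Z**2)
10*(k(-4) + t(3))**2 = 10*(2 + (3 + 2*3**2))**2 = 10*(2 + (3 + 2*9))**2 = 10*(2 + (3 + 18))**2 = 10*(2 + 21)**2 = 10*23**2 = 10*529 = 5290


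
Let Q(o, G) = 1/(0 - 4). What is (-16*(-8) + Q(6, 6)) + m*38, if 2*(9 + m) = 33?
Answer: 1651/4 ≈ 412.75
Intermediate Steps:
m = 15/2 (m = -9 + (1/2)*33 = -9 + 33/2 = 15/2 ≈ 7.5000)
Q(o, G) = -1/4 (Q(o, G) = 1/(-4) = -1/4)
(-16*(-8) + Q(6, 6)) + m*38 = (-16*(-8) - 1/4) + (15/2)*38 = (128 - 1/4) + 285 = 511/4 + 285 = 1651/4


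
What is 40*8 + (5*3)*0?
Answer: 320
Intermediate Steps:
40*8 + (5*3)*0 = 320 + 15*0 = 320 + 0 = 320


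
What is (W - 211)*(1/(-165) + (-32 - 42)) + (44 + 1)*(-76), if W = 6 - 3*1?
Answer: 1975588/165 ≈ 11973.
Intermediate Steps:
W = 3 (W = 6 - 3 = 3)
(W - 211)*(1/(-165) + (-32 - 42)) + (44 + 1)*(-76) = (3 - 211)*(1/(-165) + (-32 - 42)) + (44 + 1)*(-76) = -208*(-1/165 - 74) + 45*(-76) = -208*(-12211/165) - 3420 = 2539888/165 - 3420 = 1975588/165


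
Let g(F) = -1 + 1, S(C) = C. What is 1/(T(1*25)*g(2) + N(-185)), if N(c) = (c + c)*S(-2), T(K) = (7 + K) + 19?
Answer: 1/740 ≈ 0.0013514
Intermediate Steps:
g(F) = 0
T(K) = 26 + K
N(c) = -4*c (N(c) = (c + c)*(-2) = (2*c)*(-2) = -4*c)
1/(T(1*25)*g(2) + N(-185)) = 1/((26 + 1*25)*0 - 4*(-185)) = 1/((26 + 25)*0 + 740) = 1/(51*0 + 740) = 1/(0 + 740) = 1/740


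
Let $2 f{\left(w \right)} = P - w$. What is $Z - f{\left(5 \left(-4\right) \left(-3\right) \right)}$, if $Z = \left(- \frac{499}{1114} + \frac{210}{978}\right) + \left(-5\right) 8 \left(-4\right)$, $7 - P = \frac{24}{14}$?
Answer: $\frac{118924182}{635537} \approx 187.12$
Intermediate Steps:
$P = \frac{37}{7}$ ($P = 7 - \frac{24}{14} = 7 - 24 \cdot \frac{1}{14} = 7 - \frac{12}{7} = \frac{37}{7} \approx 5.2857$)
$f{\left(w \right)} = \frac{37}{14} - \frac{w}{2}$ ($f{\left(w \right)} = \frac{\frac{37}{7} - w}{2} = \frac{37}{14} - \frac{w}{2}$)
$Z = \frac{29010773}{181582}$ ($Z = \left(\left(-499\right) \frac{1}{1114} + 210 \cdot \frac{1}{978}\right) - -160 = \left(- \frac{499}{1114} + \frac{35}{163}\right) + 160 = - \frac{42347}{181582} + 160 = \frac{29010773}{181582} \approx 159.77$)
$Z - f{\left(5 \left(-4\right) \left(-3\right) \right)} = \frac{29010773}{181582} - \left(\frac{37}{14} - \frac{5 \left(-4\right) \left(-3\right)}{2}\right) = \frac{29010773}{181582} - \left(\frac{37}{14} - \frac{\left(-20\right) \left(-3\right)}{2}\right) = \frac{29010773}{181582} - \left(\frac{37}{14} - 30\right) = \frac{29010773}{181582} - - \frac{383}{14} = \frac{29010773}{181582} + \frac{383}{14} = \frac{118924182}{635537}$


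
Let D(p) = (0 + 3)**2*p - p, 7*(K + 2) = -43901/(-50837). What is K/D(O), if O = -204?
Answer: 667817/580761888 ≈ 0.0011499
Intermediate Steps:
K = -667817/355859 (K = -2 + (-43901/(-50837))/7 = -2 + (-43901*(-1/50837))/7 = -2 + (1/7)*(43901/50837) = -2 + 43901/355859 = -667817/355859 ≈ -1.8766)
D(p) = 8*p (D(p) = 3**2*p - p = 9*p - p = 8*p)
K/D(O) = -667817/(355859*(8*(-204))) = -667817/355859/(-1632) = -667817/355859*(-1/1632) = 667817/580761888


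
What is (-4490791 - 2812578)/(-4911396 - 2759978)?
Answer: 7303369/7671374 ≈ 0.95203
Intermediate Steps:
(-4490791 - 2812578)/(-4911396 - 2759978) = -7303369/(-7671374) = -7303369*(-1/7671374) = 7303369/7671374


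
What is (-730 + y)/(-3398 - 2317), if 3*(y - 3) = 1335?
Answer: 94/1905 ≈ 0.049344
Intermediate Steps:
y = 448 (y = 3 + (1/3)*1335 = 3 + 445 = 448)
(-730 + y)/(-3398 - 2317) = (-730 + 448)/(-3398 - 2317) = -282/(-5715) = -282*(-1/5715) = 94/1905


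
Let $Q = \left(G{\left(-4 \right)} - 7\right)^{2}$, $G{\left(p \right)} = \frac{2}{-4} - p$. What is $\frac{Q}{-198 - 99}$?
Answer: $- \frac{49}{1188} \approx -0.041246$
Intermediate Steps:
$G{\left(p \right)} = - \frac{1}{2} - p$ ($G{\left(p \right)} = 2 \left(- \frac{1}{4}\right) - p = - \frac{1}{2} - p$)
$Q = \frac{49}{4}$ ($Q = \left(\left(- \frac{1}{2} - -4\right) - 7\right)^{2} = \left(\left(- \frac{1}{2} + 4\right) - 7\right)^{2} = \left(\frac{7}{2} - 7\right)^{2} = \left(- \frac{7}{2}\right)^{2} = \frac{49}{4} \approx 12.25$)
$\frac{Q}{-198 - 99} = \frac{49}{4 \left(-198 - 99\right)} = \frac{49}{4 \left(-297\right)} = \frac{49}{4} \left(- \frac{1}{297}\right) = - \frac{49}{1188}$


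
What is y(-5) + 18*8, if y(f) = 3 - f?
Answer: 152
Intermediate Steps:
y(-5) + 18*8 = (3 - 1*(-5)) + 18*8 = (3 + 5) + 144 = 8 + 144 = 152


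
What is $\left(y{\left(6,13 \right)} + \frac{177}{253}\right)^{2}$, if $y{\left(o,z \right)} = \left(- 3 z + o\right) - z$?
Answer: $\frac{131354521}{64009} \approx 2052.1$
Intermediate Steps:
$y{\left(o,z \right)} = o - 4 z$ ($y{\left(o,z \right)} = \left(o - 3 z\right) - z = o - 4 z$)
$\left(y{\left(6,13 \right)} + \frac{177}{253}\right)^{2} = \left(\left(6 - 52\right) + \frac{177}{253}\right)^{2} = \left(\left(6 - 52\right) + 177 \cdot \frac{1}{253}\right)^{2} = \left(-46 + \frac{177}{253}\right)^{2} = \left(- \frac{11461}{253}\right)^{2} = \frac{131354521}{64009}$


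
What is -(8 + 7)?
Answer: -15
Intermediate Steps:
-(8 + 7) = -1*15 = -15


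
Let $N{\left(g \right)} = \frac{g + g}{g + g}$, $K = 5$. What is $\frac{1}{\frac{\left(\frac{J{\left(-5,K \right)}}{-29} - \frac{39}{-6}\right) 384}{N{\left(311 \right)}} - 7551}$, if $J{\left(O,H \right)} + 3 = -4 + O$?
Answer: $- \frac{29}{141987} \approx -0.00020424$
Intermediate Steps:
$J{\left(O,H \right)} = -7 + O$ ($J{\left(O,H \right)} = -3 + \left(-4 + O\right) = -7 + O$)
$N{\left(g \right)} = 1$ ($N{\left(g \right)} = \frac{2 g}{2 g} = 2 g \frac{1}{2 g} = 1$)
$\frac{1}{\frac{\left(\frac{J{\left(-5,K \right)}}{-29} - \frac{39}{-6}\right) 384}{N{\left(311 \right)}} - 7551} = \frac{1}{\frac{\left(\frac{-7 - 5}{-29} - \frac{39}{-6}\right) 384}{1} - 7551} = \frac{1}{\left(\left(-12\right) \left(- \frac{1}{29}\right) - - \frac{13}{2}\right) 384 \cdot 1 - 7551} = \frac{1}{\left(\frac{12}{29} + \frac{13}{2}\right) 384 \cdot 1 - 7551} = \frac{1}{\frac{401}{58} \cdot 384 \cdot 1 - 7551} = \frac{1}{\frac{76992}{29} \cdot 1 - 7551} = \frac{1}{\frac{76992}{29} - 7551} = \frac{1}{- \frac{141987}{29}} = - \frac{29}{141987}$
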